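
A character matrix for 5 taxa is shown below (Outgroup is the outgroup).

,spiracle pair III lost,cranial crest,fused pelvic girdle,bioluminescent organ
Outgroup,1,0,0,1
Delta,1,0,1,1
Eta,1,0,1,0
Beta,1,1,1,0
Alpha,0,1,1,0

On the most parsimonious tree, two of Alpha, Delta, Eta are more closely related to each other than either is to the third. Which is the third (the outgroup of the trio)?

Delta

Character polarity is set by the outgroup: the derived state is whichever differs from the outgroup's state, so for spiracle pair III lost, bioluminescent organ the derived state is '0', and for the remaining characters it is '1'.
spiracle pair III lost (derived state '0') is unique to Alpha (autapomorphy; uninformative for grouping).
cranial crest: derived state '1' in Alpha and Beta only — synapomorphy for {Alpha, Beta}.
fused pelvic girdle (derived state '1') is shared by all ingroup taxa — unites the whole ingroup.
Only Alpha, Beta, and Eta show the derived state '0' for bioluminescent organ, supporting them as a clade.
Most parsimonious ingroup topology: (Delta,(Eta,(Beta,Alpha))).
Alpha and Eta share a more recent common ancestor with each other than either does with Delta, so Delta is the least closely related of the three.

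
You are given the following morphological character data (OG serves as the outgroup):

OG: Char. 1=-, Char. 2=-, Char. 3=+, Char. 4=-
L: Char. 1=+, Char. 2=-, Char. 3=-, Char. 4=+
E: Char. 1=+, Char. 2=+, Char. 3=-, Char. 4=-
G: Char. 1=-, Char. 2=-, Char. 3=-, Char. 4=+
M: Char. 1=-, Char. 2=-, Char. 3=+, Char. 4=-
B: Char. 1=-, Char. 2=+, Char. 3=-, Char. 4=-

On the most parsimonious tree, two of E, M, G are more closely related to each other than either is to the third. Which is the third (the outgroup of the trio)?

Character polarity is set by the outgroup: the derived state is whichever differs from the outgroup's state, so for Char. 3 the derived state is '-', and for the remaining characters it is '+'.
Char. 1 groups E and L, which is incompatible with the clades supported by the remaining characters; treating it as convergent (homoplasy) costs fewer steps than any alternative tree.
Char. 2: derived state '+' in B and E only — synapomorphy for {B, E}.
Char. 3: derived state '-' in B, E, G, and L only — synapomorphy for {B, E, G, L}.
Char. 4 (derived state '+') is shared by G and L — a synapomorphy uniting that clade.
Most parsimonious ingroup topology: (((L,G),(E,B)),M).
E and G share a more recent common ancestor with each other than either does with M, so M is the least closely related of the three.

M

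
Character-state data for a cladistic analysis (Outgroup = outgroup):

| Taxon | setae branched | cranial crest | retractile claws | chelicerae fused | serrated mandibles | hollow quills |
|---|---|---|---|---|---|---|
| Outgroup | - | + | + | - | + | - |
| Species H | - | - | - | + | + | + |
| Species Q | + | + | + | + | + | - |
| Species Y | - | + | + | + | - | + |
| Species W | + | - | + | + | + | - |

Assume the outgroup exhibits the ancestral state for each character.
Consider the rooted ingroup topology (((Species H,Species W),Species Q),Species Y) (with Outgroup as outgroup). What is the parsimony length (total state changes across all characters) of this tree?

8

Map each character onto (((Species H,Species W),Species Q),Species Y) (rooted by Outgroup) and count the minimum state changes it requires (Fitch parsimony):
setae branched: 2; cranial crest: 1; retractile claws: 1; chelicerae fused: 1; serrated mandibles: 1; hollow quills: 2.
Total tree length = 8.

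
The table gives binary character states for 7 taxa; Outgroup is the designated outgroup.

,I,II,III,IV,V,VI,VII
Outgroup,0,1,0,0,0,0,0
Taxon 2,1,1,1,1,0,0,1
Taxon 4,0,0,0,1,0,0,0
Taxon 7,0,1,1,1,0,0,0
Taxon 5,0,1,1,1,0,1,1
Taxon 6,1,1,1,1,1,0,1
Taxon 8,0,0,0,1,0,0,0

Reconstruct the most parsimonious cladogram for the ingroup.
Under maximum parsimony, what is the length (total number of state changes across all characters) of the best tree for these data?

7

Character polarity is set by the outgroup: the derived state is whichever differs from the outgroup's state, so for II the derived state is '0', and for the remaining characters it is '1'.
I (derived state '1') is shared by Taxon 2 and Taxon 6 — a synapomorphy uniting that clade.
II: derived state '0' in Taxon 4 and Taxon 8 only — synapomorphy for {Taxon 4, Taxon 8}.
III (derived state '1') is shared by Taxon 2, Taxon 5, Taxon 6, and Taxon 7 — a synapomorphy uniting that clade.
All ingroup taxa share the derived state '1' for IV; it defines the ingroup but does not resolve relationships within it.
V (derived state '1') is unique to Taxon 6 (autapomorphy; uninformative for grouping).
VI (derived state '1') is unique to Taxon 5 (autapomorphy; uninformative for grouping).
VII: derived state '1' in Taxon 2, Taxon 5, and Taxon 6 only — synapomorphy for {Taxon 2, Taxon 5, Taxon 6}.
Most parsimonious ingroup topology: ((((Taxon 2,Taxon 6),Taxon 5),Taxon 7),(Taxon 4,Taxon 8)).
Changes per character on this tree: I: 1; II: 1; III: 1; IV: 1; V: 1; VI: 1; VII: 1.
Total = 7.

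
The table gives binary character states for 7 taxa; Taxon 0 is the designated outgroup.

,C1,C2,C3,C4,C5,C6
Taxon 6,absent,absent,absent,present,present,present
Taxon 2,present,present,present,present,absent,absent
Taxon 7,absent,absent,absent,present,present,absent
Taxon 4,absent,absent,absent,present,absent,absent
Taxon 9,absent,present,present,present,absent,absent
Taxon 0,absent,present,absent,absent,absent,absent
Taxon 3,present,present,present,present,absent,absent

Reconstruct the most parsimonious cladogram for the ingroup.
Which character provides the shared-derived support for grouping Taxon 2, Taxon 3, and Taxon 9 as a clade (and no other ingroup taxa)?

Character polarity is set by the outgroup: the derived state is whichever differs from the outgroup's state, so for C2 the derived state is 'absent', and for the remaining characters it is 'present'.
C1 (derived state 'present') is shared by Taxon 2 and Taxon 3 — a synapomorphy uniting that clade.
C2 (derived state 'absent') is shared by Taxon 4, Taxon 6, and Taxon 7 — a synapomorphy uniting that clade.
Only Taxon 2, Taxon 3, and Taxon 9 show the derived state 'present' for C3, supporting them as a clade.
C4 (derived state 'present') is shared by all ingroup taxa — unites the whole ingroup.
C5: derived state 'present' in Taxon 6 and Taxon 7 only — synapomorphy for {Taxon 6, Taxon 7}.
C6: derived state 'present' in Taxon 6 only — an autapomorphy, so it tells us nothing about relationships among taxa.
Most parsimonious ingroup topology: (((Taxon 2,Taxon 3),Taxon 9),(Taxon 4,(Taxon 6,Taxon 7))).
The clade {Taxon 2, Taxon 3, Taxon 9} is supported by C3: its derived state 'present' occurs in exactly those taxa and in no other taxon (including the outgroup).

C3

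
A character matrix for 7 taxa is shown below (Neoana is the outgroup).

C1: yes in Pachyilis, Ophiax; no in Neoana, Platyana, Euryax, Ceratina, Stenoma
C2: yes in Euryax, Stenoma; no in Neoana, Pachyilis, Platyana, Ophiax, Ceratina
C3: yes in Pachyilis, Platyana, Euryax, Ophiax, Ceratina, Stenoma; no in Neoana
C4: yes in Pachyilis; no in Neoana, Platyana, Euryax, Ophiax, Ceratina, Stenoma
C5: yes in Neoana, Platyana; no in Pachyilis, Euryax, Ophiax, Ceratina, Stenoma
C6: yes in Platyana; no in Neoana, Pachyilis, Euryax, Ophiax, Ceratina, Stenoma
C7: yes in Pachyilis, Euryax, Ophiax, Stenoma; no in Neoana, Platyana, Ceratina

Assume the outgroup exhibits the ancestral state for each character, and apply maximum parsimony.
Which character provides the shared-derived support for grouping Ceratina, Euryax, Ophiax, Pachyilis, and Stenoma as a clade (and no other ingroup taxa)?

C5

Character polarity is set by the outgroup: the derived state is whichever differs from the outgroup's state, so for C5 the derived state is 'no', and for the remaining characters it is 'yes'.
C1: derived state 'yes' in Ophiax and Pachyilis only — synapomorphy for {Ophiax, Pachyilis}.
Only Euryax and Stenoma show the derived state 'yes' for C2, supporting them as a clade.
C3 (derived state 'yes') is shared by all ingroup taxa — unites the whole ingroup.
C4: derived state 'yes' in Pachyilis only — an autapomorphy, so it tells us nothing about relationships among taxa.
C5 (derived state 'no') is shared by Ceratina, Euryax, Ophiax, Pachyilis, and Stenoma — a synapomorphy uniting that clade.
C6 (derived state 'yes') is unique to Platyana (autapomorphy; uninformative for grouping).
C7: derived state 'yes' in Euryax, Ophiax, Pachyilis, and Stenoma only — synapomorphy for {Euryax, Ophiax, Pachyilis, Stenoma}.
Most parsimonious ingroup topology: ((((Pachyilis,Ophiax),(Euryax,Stenoma)),Ceratina),Platyana).
The clade {Ceratina, Euryax, Ophiax, Pachyilis, Stenoma} is supported by C5: its derived state 'no' occurs in exactly those taxa and in no other taxon (including the outgroup).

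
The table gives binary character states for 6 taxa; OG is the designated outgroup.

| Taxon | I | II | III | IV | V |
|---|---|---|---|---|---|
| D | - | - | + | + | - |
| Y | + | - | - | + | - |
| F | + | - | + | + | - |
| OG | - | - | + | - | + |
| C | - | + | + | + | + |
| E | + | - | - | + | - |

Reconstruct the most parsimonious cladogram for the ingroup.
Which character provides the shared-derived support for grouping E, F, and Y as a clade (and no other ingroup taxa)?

Character polarity is set by the outgroup: the derived state is whichever differs from the outgroup's state, so for III, V the derived state is '-', and for the remaining characters it is '+'.
Only E, F, and Y show the derived state '+' for I, supporting them as a clade.
II: derived state '+' in C only — an autapomorphy, so it tells us nothing about relationships among taxa.
Only E and Y show the derived state '-' for III, supporting them as a clade.
All ingroup taxa share the derived state '+' for IV; it defines the ingroup but does not resolve relationships within it.
Only D, E, F, and Y show the derived state '-' for V, supporting them as a clade.
Most parsimonious ingroup topology: ((((E,Y),F),D),C).
The clade {E, F, Y} is supported by I: its derived state '+' occurs in exactly those taxa and in no other taxon (including the outgroup).

I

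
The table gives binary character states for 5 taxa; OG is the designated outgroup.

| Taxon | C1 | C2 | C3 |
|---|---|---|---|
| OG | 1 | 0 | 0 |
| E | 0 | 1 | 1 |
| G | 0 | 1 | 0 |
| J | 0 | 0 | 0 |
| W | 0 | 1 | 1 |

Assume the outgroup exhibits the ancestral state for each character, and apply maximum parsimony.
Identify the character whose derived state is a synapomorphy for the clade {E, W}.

Character polarity is set by the outgroup: the derived state is whichever differs from the outgroup's state, so for C1 the derived state is '0', and for the remaining characters it is '1'.
All ingroup taxa share the derived state '0' for C1; it defines the ingroup but does not resolve relationships within it.
Only E, G, and W show the derived state '1' for C2, supporting them as a clade.
C3: derived state '1' in E and W only — synapomorphy for {E, W}.
Most parsimonious ingroup topology: (((E,W),G),J).
The clade {E, W} is supported by C3: its derived state '1' occurs in exactly those taxa and in no other taxon (including the outgroup).

C3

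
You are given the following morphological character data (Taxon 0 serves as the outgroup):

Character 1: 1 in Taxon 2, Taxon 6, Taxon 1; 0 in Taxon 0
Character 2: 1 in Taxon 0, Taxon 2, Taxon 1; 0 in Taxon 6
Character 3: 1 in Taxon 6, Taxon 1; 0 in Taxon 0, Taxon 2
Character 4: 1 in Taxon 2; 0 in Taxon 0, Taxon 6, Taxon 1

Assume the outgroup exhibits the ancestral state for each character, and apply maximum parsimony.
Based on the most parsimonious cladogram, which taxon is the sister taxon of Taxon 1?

Character polarity is set by the outgroup: the derived state is whichever differs from the outgroup's state, so for Character 2 the derived state is '0', and for the remaining characters it is '1'.
All ingroup taxa share the derived state '1' for Character 1; it defines the ingroup but does not resolve relationships within it.
Character 2 (derived state '0') is unique to Taxon 6 (autapomorphy; uninformative for grouping).
Character 3: derived state '1' in Taxon 1 and Taxon 6 only — synapomorphy for {Taxon 1, Taxon 6}.
Character 4 (derived state '1') is unique to Taxon 2 (autapomorphy; uninformative for grouping).
Most parsimonious ingroup topology: (Taxon 2,(Taxon 6,Taxon 1)).
Taxon 1 and Taxon 6 form a cherry on this tree, so they are sister taxa.

Taxon 6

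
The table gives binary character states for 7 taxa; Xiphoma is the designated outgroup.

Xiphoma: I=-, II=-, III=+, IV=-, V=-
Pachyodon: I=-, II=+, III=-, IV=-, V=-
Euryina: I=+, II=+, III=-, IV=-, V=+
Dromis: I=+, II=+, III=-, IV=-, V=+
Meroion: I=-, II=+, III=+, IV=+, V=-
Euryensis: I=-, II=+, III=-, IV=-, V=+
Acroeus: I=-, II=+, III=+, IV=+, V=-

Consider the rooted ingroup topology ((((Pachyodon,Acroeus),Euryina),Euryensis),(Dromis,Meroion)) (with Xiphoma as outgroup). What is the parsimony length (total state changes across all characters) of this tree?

Map each character onto ((((Pachyodon,Acroeus),Euryina),Euryensis),(Dromis,Meroion)) (rooted by Xiphoma) and count the minimum state changes it requires (Fitch parsimony):
I: 2; II: 1; III: 3; IV: 2; V: 3.
Total tree length = 11.

11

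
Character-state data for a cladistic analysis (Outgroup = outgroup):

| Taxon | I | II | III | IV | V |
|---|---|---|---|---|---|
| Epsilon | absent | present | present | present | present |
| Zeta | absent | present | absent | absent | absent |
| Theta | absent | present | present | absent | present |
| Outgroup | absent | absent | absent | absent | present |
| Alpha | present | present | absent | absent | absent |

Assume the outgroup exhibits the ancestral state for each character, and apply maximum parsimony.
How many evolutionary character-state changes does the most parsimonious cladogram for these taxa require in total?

Character polarity is set by the outgroup: the derived state is whichever differs from the outgroup's state, so for V the derived state is 'absent', and for the remaining characters it is 'present'.
I: derived state 'present' in Alpha only — an autapomorphy, so it tells us nothing about relationships among taxa.
II (derived state 'present') is shared by all ingroup taxa — unites the whole ingroup.
Only Epsilon and Theta show the derived state 'present' for III, supporting them as a clade.
IV: derived state 'present' in Epsilon only — an autapomorphy, so it tells us nothing about relationships among taxa.
V: derived state 'absent' in Alpha and Zeta only — synapomorphy for {Alpha, Zeta}.
Most parsimonious ingroup topology: ((Zeta,Alpha),(Theta,Epsilon)).
Changes per character on this tree: I: 1; II: 1; III: 1; IV: 1; V: 1.
Total = 5.

5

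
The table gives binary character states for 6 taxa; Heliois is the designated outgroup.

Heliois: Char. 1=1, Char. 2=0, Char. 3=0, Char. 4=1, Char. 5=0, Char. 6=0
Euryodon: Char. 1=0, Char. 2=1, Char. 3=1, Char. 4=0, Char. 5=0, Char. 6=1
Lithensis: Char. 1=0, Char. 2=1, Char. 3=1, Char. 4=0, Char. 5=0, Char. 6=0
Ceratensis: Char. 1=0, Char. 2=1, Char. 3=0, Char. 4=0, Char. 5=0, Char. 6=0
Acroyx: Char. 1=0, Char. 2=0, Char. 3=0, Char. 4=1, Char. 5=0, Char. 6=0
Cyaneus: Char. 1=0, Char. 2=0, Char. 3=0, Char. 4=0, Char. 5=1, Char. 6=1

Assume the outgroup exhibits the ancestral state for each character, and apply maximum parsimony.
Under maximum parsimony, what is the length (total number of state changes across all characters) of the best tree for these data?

Character polarity is set by the outgroup: the derived state is whichever differs from the outgroup's state, so for Char. 1, Char. 4 the derived state is '0', and for the remaining characters it is '1'.
All ingroup taxa share the derived state '0' for Char. 1; it defines the ingroup but does not resolve relationships within it.
Only Ceratensis, Euryodon, and Lithensis show the derived state '1' for Char. 2, supporting them as a clade.
Char. 3 (derived state '1') is shared by Euryodon and Lithensis — a synapomorphy uniting that clade.
Only Ceratensis, Cyaneus, Euryodon, and Lithensis show the derived state '0' for Char. 4, supporting them as a clade.
Char. 5: derived state '1' in Cyaneus only — an autapomorphy, so it tells us nothing about relationships among taxa.
Char. 6 (state '1') occurs in Cyaneus and Euryodon but conflicts with the nesting implied by the other characters — most parsimoniously interpreted as homoplasy.
Most parsimonious ingroup topology: ((((Euryodon,Lithensis),Ceratensis),Cyaneus),Acroyx).
Changes per character on this tree: Char. 1: 1; Char. 2: 1; Char. 3: 1; Char. 4: 1; Char. 5: 1; Char. 6: 2.
Total = 7.

7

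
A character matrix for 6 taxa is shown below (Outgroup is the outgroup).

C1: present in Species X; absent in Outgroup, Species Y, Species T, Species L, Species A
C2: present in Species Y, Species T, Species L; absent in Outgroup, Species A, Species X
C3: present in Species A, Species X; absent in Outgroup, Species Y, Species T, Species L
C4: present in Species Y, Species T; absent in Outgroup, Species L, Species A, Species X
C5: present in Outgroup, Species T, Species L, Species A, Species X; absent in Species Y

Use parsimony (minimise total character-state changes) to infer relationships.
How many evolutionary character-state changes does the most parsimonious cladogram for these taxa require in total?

5

Character polarity is set by the outgroup: the derived state is whichever differs from the outgroup's state, so for C5 the derived state is 'absent', and for the remaining characters it is 'present'.
C1 (derived state 'present') is unique to Species X (autapomorphy; uninformative for grouping).
C2 (derived state 'present') is shared by Species L, Species T, and Species Y — a synapomorphy uniting that clade.
C3 (derived state 'present') is shared by Species A and Species X — a synapomorphy uniting that clade.
Only Species T and Species Y show the derived state 'present' for C4, supporting them as a clade.
C5: derived state 'absent' in Species Y only — an autapomorphy, so it tells us nothing about relationships among taxa.
Most parsimonious ingroup topology: (((Species Y,Species T),Species L),(Species A,Species X)).
Changes per character on this tree: C1: 1; C2: 1; C3: 1; C4: 1; C5: 1.
Total = 5.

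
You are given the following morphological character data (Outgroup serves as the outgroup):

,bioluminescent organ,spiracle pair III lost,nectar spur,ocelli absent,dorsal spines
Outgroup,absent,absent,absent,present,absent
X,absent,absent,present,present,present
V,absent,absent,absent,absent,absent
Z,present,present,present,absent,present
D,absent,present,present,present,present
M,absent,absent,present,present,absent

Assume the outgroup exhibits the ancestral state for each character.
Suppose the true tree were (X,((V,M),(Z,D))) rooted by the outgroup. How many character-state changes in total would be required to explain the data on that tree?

8

Map each character onto (X,((V,M),(Z,D))) (rooted by Outgroup) and count the minimum state changes it requires (Fitch parsimony):
bioluminescent organ: 1; spiracle pair III lost: 1; nectar spur: 2; ocelli absent: 2; dorsal spines: 2.
Total tree length = 8.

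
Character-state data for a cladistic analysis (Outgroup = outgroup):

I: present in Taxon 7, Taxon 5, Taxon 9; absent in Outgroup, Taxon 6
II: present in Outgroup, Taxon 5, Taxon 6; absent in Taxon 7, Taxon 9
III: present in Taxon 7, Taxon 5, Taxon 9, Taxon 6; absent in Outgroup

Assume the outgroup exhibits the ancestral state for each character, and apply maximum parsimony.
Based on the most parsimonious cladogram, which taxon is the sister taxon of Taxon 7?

Character polarity is set by the outgroup: the derived state is whichever differs from the outgroup's state, so for II the derived state is 'absent', and for the remaining characters it is 'present'.
I: derived state 'present' in Taxon 5, Taxon 7, and Taxon 9 only — synapomorphy for {Taxon 5, Taxon 7, Taxon 9}.
II: derived state 'absent' in Taxon 7 and Taxon 9 only — synapomorphy for {Taxon 7, Taxon 9}.
All ingroup taxa share the derived state 'present' for III; it defines the ingroup but does not resolve relationships within it.
Most parsimonious ingroup topology: (((Taxon 7,Taxon 9),Taxon 5),Taxon 6).
Taxon 7 and Taxon 9 form a cherry on this tree, so they are sister taxa.

Taxon 9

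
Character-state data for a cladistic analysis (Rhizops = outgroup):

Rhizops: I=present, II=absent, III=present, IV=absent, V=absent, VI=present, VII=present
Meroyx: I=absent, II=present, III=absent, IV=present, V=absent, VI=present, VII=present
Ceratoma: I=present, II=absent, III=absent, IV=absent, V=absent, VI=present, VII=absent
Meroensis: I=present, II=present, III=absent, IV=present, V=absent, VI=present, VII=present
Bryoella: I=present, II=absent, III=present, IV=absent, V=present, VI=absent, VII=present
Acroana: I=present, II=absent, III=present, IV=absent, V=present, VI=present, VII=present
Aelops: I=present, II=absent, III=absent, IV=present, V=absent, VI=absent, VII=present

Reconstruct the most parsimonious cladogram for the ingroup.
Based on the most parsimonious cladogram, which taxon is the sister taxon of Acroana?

Character polarity is set by the outgroup: the derived state is whichever differs from the outgroup's state, so for I, III, VI, VII the derived state is 'absent', and for the remaining characters it is 'present'.
I (derived state 'absent') is unique to Meroyx (autapomorphy; uninformative for grouping).
II (derived state 'present') is shared by Meroensis and Meroyx — a synapomorphy uniting that clade.
III: derived state 'absent' in Aelops, Ceratoma, Meroensis, and Meroyx only — synapomorphy for {Aelops, Ceratoma, Meroensis, Meroyx}.
IV: derived state 'present' in Aelops, Meroensis, and Meroyx only — synapomorphy for {Aelops, Meroensis, Meroyx}.
Only Acroana and Bryoella show the derived state 'present' for V, supporting them as a clade.
VI (state 'absent') occurs in Aelops and Bryoella but conflicts with the nesting implied by the other characters — most parsimoniously interpreted as homoplasy.
VII (derived state 'absent') is unique to Ceratoma (autapomorphy; uninformative for grouping).
Most parsimonious ingroup topology: ((((Meroyx,Meroensis),Aelops),Ceratoma),(Bryoella,Acroana)).
Acroana and Bryoella form a cherry on this tree, so they are sister taxa.

Bryoella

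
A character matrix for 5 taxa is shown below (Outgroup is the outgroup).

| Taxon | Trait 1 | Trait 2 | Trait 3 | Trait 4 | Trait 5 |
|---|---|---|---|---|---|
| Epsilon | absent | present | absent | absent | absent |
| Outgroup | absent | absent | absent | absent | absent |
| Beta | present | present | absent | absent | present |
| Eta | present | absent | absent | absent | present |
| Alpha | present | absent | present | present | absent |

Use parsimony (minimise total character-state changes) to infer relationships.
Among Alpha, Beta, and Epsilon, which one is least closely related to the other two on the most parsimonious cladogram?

The outgroup has state 'absent' for every character, so 'present' is the derived state throughout.
Trait 1 (derived state 'present') is shared by Alpha, Beta, and Eta — a synapomorphy uniting that clade.
Trait 2 (state 'present') occurs in Beta and Epsilon but conflicts with the nesting implied by the other characters — most parsimoniously interpreted as homoplasy.
Trait 3 (derived state 'present') is unique to Alpha (autapomorphy; uninformative for grouping).
Trait 4 (derived state 'present') is unique to Alpha (autapomorphy; uninformative for grouping).
Trait 5: derived state 'present' in Beta and Eta only — synapomorphy for {Beta, Eta}.
Most parsimonious ingroup topology: (((Beta,Eta),Alpha),Epsilon).
Beta and Alpha share a more recent common ancestor with each other than either does with Epsilon, so Epsilon is the least closely related of the three.

Epsilon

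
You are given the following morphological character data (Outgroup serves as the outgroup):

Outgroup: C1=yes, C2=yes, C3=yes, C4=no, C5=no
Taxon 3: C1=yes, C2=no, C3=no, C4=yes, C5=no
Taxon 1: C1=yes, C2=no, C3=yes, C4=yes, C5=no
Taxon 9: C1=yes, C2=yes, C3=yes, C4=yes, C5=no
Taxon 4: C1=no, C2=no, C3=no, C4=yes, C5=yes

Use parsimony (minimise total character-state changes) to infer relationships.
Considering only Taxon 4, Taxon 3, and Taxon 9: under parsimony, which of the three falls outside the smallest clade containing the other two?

Character polarity is set by the outgroup: the derived state is whichever differs from the outgroup's state, so for C1, C2, C3 the derived state is 'no', and for the remaining characters it is 'yes'.
C1 (derived state 'no') is unique to Taxon 4 (autapomorphy; uninformative for grouping).
C2 (derived state 'no') is shared by Taxon 1, Taxon 3, and Taxon 4 — a synapomorphy uniting that clade.
C3: derived state 'no' in Taxon 3 and Taxon 4 only — synapomorphy for {Taxon 3, Taxon 4}.
All ingroup taxa share the derived state 'yes' for C4; it defines the ingroup but does not resolve relationships within it.
C5 (derived state 'yes') is unique to Taxon 4 (autapomorphy; uninformative for grouping).
Most parsimonious ingroup topology: (((Taxon 3,Taxon 4),Taxon 1),Taxon 9).
Taxon 4 and Taxon 3 share a more recent common ancestor with each other than either does with Taxon 9, so Taxon 9 is the least closely related of the three.

Taxon 9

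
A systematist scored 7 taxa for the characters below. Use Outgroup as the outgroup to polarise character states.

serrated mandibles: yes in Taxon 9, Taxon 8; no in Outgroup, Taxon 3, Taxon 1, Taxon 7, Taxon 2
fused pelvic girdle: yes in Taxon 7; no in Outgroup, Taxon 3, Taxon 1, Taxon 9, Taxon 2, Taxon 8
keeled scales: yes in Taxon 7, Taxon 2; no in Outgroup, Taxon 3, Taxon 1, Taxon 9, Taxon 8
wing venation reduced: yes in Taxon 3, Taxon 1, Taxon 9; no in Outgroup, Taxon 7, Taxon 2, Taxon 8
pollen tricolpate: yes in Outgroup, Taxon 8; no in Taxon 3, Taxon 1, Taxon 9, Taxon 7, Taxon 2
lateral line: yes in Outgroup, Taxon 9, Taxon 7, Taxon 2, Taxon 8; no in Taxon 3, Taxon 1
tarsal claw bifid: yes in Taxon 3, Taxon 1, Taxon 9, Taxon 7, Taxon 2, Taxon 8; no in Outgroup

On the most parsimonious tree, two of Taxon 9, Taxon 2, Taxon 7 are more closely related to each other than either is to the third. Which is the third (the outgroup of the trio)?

Character polarity is set by the outgroup: the derived state is whichever differs from the outgroup's state, so for pollen tricolpate, lateral line the derived state is 'no', and for the remaining characters it is 'yes'.
serrated mandibles (state 'yes') occurs in Taxon 8 and Taxon 9 but conflicts with the nesting implied by the other characters — most parsimoniously interpreted as homoplasy.
fused pelvic girdle: derived state 'yes' in Taxon 7 only — an autapomorphy, so it tells us nothing about relationships among taxa.
keeled scales (derived state 'yes') is shared by Taxon 2 and Taxon 7 — a synapomorphy uniting that clade.
wing venation reduced: derived state 'yes' in Taxon 1, Taxon 3, and Taxon 9 only — synapomorphy for {Taxon 1, Taxon 3, Taxon 9}.
pollen tricolpate (derived state 'no') is shared by Taxon 1, Taxon 2, Taxon 3, Taxon 7, and Taxon 9 — a synapomorphy uniting that clade.
Only Taxon 1 and Taxon 3 show the derived state 'no' for lateral line, supporting them as a clade.
All ingroup taxa share the derived state 'yes' for tarsal claw bifid; it defines the ingroup but does not resolve relationships within it.
Most parsimonious ingroup topology: ((((Taxon 3,Taxon 1),Taxon 9),(Taxon 7,Taxon 2)),Taxon 8).
Taxon 2 and Taxon 7 share a more recent common ancestor with each other than either does with Taxon 9, so Taxon 9 is the least closely related of the three.

Taxon 9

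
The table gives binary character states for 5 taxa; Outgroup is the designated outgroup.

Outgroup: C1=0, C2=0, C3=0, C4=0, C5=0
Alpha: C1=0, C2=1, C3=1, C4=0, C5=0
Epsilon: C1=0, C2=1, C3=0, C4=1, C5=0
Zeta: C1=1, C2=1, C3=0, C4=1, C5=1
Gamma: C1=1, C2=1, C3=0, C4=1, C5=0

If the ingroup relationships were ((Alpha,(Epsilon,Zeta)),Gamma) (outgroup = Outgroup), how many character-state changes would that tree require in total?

7

Map each character onto ((Alpha,(Epsilon,Zeta)),Gamma) (rooted by Outgroup) and count the minimum state changes it requires (Fitch parsimony):
C1: 2; C2: 1; C3: 1; C4: 2; C5: 1.
Total tree length = 7.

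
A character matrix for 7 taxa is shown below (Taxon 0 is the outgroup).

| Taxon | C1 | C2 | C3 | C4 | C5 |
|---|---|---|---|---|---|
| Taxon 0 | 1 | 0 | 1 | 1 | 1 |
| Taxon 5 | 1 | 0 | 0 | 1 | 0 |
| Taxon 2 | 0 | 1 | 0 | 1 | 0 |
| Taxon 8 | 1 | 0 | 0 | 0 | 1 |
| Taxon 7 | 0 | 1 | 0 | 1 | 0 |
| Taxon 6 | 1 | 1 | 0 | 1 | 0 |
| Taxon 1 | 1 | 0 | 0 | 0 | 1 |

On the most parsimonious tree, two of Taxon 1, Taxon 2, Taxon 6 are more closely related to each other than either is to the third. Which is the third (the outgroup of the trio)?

Taxon 1

Character polarity is set by the outgroup: the derived state is whichever differs from the outgroup's state, so for C1, C3, C4, C5 the derived state is '0', and for the remaining characters it is '1'.
C1: derived state '0' in Taxon 2 and Taxon 7 only — synapomorphy for {Taxon 2, Taxon 7}.
C2 (derived state '1') is shared by Taxon 2, Taxon 6, and Taxon 7 — a synapomorphy uniting that clade.
C3 (derived state '0') is shared by all ingroup taxa — unites the whole ingroup.
C4 (derived state '0') is shared by Taxon 1 and Taxon 8 — a synapomorphy uniting that clade.
C5: derived state '0' in Taxon 2, Taxon 5, Taxon 6, and Taxon 7 only — synapomorphy for {Taxon 2, Taxon 5, Taxon 6, Taxon 7}.
Most parsimonious ingroup topology: ((Taxon 5,((Taxon 2,Taxon 7),Taxon 6)),(Taxon 8,Taxon 1)).
Taxon 6 and Taxon 2 share a more recent common ancestor with each other than either does with Taxon 1, so Taxon 1 is the least closely related of the three.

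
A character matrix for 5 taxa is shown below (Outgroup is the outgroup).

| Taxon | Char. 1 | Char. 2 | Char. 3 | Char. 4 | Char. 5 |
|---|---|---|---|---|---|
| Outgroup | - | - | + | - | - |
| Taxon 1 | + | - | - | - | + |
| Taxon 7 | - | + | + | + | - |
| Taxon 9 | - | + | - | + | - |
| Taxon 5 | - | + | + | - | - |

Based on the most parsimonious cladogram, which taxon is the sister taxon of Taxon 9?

Taxon 7

Character polarity is set by the outgroup: the derived state is whichever differs from the outgroup's state, so for Char. 3 the derived state is '-', and for the remaining characters it is '+'.
Char. 1: derived state '+' in Taxon 1 only — an autapomorphy, so it tells us nothing about relationships among taxa.
Char. 2: derived state '+' in Taxon 5, Taxon 7, and Taxon 9 only — synapomorphy for {Taxon 5, Taxon 7, Taxon 9}.
Char. 3 (state '-') occurs in Taxon 1 and Taxon 9 but conflicts with the nesting implied by the other characters — most parsimoniously interpreted as homoplasy.
Only Taxon 7 and Taxon 9 show the derived state '+' for Char. 4, supporting them as a clade.
Char. 5: derived state '+' in Taxon 1 only — an autapomorphy, so it tells us nothing about relationships among taxa.
Most parsimonious ingroup topology: (Taxon 1,((Taxon 7,Taxon 9),Taxon 5)).
Taxon 9 and Taxon 7 form a cherry on this tree, so they are sister taxa.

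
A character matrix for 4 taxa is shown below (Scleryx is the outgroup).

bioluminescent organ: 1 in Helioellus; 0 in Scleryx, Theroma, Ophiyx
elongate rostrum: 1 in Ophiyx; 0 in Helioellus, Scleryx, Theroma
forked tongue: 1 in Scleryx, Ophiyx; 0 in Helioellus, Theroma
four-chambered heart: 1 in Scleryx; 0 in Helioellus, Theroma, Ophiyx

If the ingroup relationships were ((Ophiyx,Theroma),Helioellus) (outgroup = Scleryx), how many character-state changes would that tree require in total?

5

Map each character onto ((Ophiyx,Theroma),Helioellus) (rooted by Scleryx) and count the minimum state changes it requires (Fitch parsimony):
bioluminescent organ: 1; elongate rostrum: 1; forked tongue: 2; four-chambered heart: 1.
Total tree length = 5.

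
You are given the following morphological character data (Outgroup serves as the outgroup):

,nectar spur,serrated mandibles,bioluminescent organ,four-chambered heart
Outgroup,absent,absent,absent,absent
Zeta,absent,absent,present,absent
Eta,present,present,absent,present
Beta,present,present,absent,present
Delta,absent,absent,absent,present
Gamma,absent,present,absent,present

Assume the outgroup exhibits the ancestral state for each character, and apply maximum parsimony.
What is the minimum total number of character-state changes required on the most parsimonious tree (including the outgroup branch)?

The outgroup has state 'absent' for every character, so 'present' is the derived state throughout.
nectar spur: derived state 'present' in Beta and Eta only — synapomorphy for {Beta, Eta}.
Only Beta, Eta, and Gamma show the derived state 'present' for serrated mandibles, supporting them as a clade.
bioluminescent organ (derived state 'present') is unique to Zeta (autapomorphy; uninformative for grouping).
Only Beta, Delta, Eta, and Gamma show the derived state 'present' for four-chambered heart, supporting them as a clade.
Most parsimonious ingroup topology: (Zeta,(((Eta,Beta),Gamma),Delta)).
Changes per character on this tree: nectar spur: 1; serrated mandibles: 1; bioluminescent organ: 1; four-chambered heart: 1.
Total = 4.

4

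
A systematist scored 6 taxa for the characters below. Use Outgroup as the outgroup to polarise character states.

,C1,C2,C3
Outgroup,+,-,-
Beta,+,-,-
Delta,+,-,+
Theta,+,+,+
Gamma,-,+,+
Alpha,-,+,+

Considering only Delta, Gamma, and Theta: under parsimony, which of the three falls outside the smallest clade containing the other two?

Character polarity is set by the outgroup: the derived state is whichever differs from the outgroup's state, so for C1 the derived state is '-', and for the remaining characters it is '+'.
Only Alpha and Gamma show the derived state '-' for C1, supporting them as a clade.
C2: derived state '+' in Alpha, Gamma, and Theta only — synapomorphy for {Alpha, Gamma, Theta}.
Only Alpha, Delta, Gamma, and Theta show the derived state '+' for C3, supporting them as a clade.
Most parsimonious ingroup topology: (Beta,(Delta,(Theta,(Gamma,Alpha)))).
Gamma and Theta share a more recent common ancestor with each other than either does with Delta, so Delta is the least closely related of the three.

Delta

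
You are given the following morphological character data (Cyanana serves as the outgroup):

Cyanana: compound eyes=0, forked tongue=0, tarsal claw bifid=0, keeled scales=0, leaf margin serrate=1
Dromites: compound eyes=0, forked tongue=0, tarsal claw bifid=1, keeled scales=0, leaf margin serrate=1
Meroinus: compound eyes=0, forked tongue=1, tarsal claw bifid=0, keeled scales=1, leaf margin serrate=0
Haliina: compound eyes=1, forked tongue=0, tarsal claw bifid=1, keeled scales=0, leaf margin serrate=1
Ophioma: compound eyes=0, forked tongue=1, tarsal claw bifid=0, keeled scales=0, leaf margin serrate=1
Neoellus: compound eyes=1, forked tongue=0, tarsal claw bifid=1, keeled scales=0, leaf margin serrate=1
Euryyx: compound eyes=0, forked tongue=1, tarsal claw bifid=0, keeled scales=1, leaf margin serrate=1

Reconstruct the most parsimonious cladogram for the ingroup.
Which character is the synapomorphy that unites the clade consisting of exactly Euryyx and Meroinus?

keeled scales

Character polarity is set by the outgroup: the derived state is whichever differs from the outgroup's state, so for leaf margin serrate the derived state is '0', and for the remaining characters it is '1'.
compound eyes (derived state '1') is shared by Haliina and Neoellus — a synapomorphy uniting that clade.
forked tongue: derived state '1' in Euryyx, Meroinus, and Ophioma only — synapomorphy for {Euryyx, Meroinus, Ophioma}.
tarsal claw bifid: derived state '1' in Dromites, Haliina, and Neoellus only — synapomorphy for {Dromites, Haliina, Neoellus}.
keeled scales: derived state '1' in Euryyx and Meroinus only — synapomorphy for {Euryyx, Meroinus}.
leaf margin serrate (derived state '0') is unique to Meroinus (autapomorphy; uninformative for grouping).
Most parsimonious ingroup topology: ((Dromites,(Haliina,Neoellus)),((Meroinus,Euryyx),Ophioma)).
The clade {Euryyx, Meroinus} is supported by keeled scales: its derived state '1' occurs in exactly those taxa and in no other taxon (including the outgroup).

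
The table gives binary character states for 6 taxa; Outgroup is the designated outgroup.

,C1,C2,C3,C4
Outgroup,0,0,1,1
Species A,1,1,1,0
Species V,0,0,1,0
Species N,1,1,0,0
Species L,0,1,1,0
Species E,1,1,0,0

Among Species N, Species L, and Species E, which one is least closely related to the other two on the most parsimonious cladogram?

Character polarity is set by the outgroup: the derived state is whichever differs from the outgroup's state, so for C3, C4 the derived state is '0', and for the remaining characters it is '1'.
Only Species A, Species E, and Species N show the derived state '1' for C1, supporting them as a clade.
C2 (derived state '1') is shared by Species A, Species E, Species L, and Species N — a synapomorphy uniting that clade.
C3: derived state '0' in Species E and Species N only — synapomorphy for {Species E, Species N}.
C4 (derived state '0') is shared by all ingroup taxa — unites the whole ingroup.
Most parsimonious ingroup topology: (((Species A,(Species N,Species E)),Species L),Species V).
Species E and Species N share a more recent common ancestor with each other than either does with Species L, so Species L is the least closely related of the three.

Species L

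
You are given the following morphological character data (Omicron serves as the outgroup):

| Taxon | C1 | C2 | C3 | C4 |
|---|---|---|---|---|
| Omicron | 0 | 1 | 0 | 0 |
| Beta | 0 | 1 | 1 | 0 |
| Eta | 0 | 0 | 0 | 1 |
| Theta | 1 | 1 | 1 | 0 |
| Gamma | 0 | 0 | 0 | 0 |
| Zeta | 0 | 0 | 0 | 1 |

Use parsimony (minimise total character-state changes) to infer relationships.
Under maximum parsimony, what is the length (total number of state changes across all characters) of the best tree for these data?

4

Character polarity is set by the outgroup: the derived state is whichever differs from the outgroup's state, so for C2 the derived state is '0', and for the remaining characters it is '1'.
C1: derived state '1' in Theta only — an autapomorphy, so it tells us nothing about relationships among taxa.
C2: derived state '0' in Eta, Gamma, and Zeta only — synapomorphy for {Eta, Gamma, Zeta}.
Only Beta and Theta show the derived state '1' for C3, supporting them as a clade.
C4 (derived state '1') is shared by Eta and Zeta — a synapomorphy uniting that clade.
Most parsimonious ingroup topology: (((Zeta,Eta),Gamma),(Beta,Theta)).
Changes per character on this tree: C1: 1; C2: 1; C3: 1; C4: 1.
Total = 4.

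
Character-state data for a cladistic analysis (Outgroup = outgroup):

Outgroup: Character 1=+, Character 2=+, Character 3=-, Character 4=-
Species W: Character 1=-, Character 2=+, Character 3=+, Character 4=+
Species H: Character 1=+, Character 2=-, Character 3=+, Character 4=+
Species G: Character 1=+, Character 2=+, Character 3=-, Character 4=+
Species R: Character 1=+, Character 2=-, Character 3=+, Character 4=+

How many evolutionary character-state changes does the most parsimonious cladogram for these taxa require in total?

4

Character polarity is set by the outgroup: the derived state is whichever differs from the outgroup's state, so for Character 1, Character 2 the derived state is '-', and for the remaining characters it is '+'.
Character 1 (derived state '-') is unique to Species W (autapomorphy; uninformative for grouping).
Character 2: derived state '-' in Species H and Species R only — synapomorphy for {Species H, Species R}.
Character 3 (derived state '+') is shared by Species H, Species R, and Species W — a synapomorphy uniting that clade.
Character 4 (derived state '+') is shared by all ingroup taxa — unites the whole ingroup.
Most parsimonious ingroup topology: ((Species W,(Species H,Species R)),Species G).
Changes per character on this tree: Character 1: 1; Character 2: 1; Character 3: 1; Character 4: 1.
Total = 4.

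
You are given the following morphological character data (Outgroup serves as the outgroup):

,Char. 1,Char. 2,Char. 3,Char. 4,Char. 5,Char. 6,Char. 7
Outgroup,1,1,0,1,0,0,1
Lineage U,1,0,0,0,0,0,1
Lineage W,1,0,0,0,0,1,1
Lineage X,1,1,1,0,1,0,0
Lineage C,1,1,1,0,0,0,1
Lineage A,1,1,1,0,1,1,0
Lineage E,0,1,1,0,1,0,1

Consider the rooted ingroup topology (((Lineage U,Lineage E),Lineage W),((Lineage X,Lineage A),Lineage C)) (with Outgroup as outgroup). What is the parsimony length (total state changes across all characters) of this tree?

Map each character onto (((Lineage U,Lineage E),Lineage W),((Lineage X,Lineage A),Lineage C)) (rooted by Outgroup) and count the minimum state changes it requires (Fitch parsimony):
Char. 1: 1; Char. 2: 2; Char. 3: 2; Char. 4: 1; Char. 5: 2; Char. 6: 2; Char. 7: 1.
Total tree length = 11.

11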